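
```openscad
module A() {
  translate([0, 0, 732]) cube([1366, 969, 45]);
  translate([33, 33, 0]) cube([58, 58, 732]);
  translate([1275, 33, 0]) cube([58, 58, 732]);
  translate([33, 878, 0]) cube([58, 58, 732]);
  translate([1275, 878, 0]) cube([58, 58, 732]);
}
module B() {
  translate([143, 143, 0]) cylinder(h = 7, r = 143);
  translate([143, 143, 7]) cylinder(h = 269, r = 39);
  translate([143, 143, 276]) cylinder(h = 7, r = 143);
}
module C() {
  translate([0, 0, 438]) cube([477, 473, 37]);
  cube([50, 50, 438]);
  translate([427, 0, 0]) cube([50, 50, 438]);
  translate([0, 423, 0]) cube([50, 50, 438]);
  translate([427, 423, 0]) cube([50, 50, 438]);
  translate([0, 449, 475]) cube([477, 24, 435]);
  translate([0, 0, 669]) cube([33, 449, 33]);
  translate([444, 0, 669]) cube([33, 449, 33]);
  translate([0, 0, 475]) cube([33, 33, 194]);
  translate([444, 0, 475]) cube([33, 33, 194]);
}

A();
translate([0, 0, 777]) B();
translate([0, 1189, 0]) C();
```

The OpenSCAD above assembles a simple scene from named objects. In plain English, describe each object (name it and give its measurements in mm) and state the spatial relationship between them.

A is a table with a 1366×969 mm rectangular top, 45 mm thick, top surface at z = 777 mm, supported by four 58×58 mm square legs, each inset 33 mm from the nearest pair of top edges, running from the floor.

B is a spool: two coaxial disc flanges of radius 143 mm and thickness 7 mm, joined by a core cylinder of radius 39 mm and height 269 mm. The lower flange rests on z = 0 and the three cylinders share a vertical axis.

C is a chair: 477×473 mm seat, 37 mm thick, top at z = 475 mm, on four 50 mm square corner legs flush with the seat edges. A 24 mm thick backrest slab spans the full seat width, extending 435 mm above the seat top, its back face flush with the seat's +y edge. Two armrests of 33×33 mm section run along each side from the seat's front edge to the front of the backrest, top faces 227 mm above the seat top and outer faces flush with the seat's x-edges; a 33×33 mm post under the front of each armrest stands on the seat at the front corner.

The spool is on top of the table. The chair is on the floor beside the table on its +y side.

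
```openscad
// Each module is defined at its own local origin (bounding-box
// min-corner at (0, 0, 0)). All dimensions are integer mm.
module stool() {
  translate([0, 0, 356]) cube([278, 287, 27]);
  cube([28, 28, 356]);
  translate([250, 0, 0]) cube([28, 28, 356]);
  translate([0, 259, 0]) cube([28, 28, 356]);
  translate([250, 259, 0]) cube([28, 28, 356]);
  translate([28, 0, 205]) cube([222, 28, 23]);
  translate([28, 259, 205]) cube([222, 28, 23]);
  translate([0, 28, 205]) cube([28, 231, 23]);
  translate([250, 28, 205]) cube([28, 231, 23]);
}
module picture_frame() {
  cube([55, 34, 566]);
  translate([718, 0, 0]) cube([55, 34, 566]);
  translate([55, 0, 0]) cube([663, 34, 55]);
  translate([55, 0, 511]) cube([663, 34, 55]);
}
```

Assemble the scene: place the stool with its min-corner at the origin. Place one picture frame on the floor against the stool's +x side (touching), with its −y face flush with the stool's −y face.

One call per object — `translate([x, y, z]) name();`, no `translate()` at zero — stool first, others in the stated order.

stool();
translate([278, 0, 0]) picture_frame();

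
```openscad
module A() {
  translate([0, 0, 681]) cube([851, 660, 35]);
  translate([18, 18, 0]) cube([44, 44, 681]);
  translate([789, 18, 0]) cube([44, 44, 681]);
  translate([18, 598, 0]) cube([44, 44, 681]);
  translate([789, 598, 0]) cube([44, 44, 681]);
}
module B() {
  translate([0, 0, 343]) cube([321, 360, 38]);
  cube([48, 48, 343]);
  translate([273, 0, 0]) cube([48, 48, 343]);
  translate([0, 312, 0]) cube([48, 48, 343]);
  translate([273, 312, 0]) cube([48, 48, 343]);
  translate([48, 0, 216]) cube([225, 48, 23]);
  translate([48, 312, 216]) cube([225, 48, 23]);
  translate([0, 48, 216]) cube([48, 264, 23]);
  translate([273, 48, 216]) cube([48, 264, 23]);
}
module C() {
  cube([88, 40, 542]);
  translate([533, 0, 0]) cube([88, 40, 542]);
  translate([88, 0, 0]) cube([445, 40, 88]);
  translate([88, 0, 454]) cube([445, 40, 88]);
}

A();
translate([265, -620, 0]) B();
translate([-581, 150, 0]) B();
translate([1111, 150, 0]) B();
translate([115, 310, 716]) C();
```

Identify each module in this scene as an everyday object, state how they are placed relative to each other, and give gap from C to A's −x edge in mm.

The picture frame's min-x is at 115; the table's min-x is 0; gap = 115 mm.

A is a table. B is a stool. C is a picture frame. Three stools sit around the table at the −y, −x, +x sides. The picture frame is on top of the table, centred. The gap from the picture frame to the table's −x edge is 115 mm.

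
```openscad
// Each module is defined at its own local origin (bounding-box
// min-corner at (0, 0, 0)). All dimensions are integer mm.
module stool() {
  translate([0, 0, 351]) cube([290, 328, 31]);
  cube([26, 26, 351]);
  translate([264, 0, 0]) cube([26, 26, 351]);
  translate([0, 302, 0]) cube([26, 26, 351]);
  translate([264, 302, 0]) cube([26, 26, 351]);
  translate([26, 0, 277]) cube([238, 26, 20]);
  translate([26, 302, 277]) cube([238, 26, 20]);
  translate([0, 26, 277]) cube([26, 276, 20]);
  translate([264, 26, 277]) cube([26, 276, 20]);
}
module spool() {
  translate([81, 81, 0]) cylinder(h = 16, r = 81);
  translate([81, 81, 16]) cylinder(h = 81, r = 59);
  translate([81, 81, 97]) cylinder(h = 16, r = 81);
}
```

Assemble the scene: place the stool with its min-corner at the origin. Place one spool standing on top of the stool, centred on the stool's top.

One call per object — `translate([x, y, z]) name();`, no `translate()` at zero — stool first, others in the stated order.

stool();
translate([64, 83, 382]) spool();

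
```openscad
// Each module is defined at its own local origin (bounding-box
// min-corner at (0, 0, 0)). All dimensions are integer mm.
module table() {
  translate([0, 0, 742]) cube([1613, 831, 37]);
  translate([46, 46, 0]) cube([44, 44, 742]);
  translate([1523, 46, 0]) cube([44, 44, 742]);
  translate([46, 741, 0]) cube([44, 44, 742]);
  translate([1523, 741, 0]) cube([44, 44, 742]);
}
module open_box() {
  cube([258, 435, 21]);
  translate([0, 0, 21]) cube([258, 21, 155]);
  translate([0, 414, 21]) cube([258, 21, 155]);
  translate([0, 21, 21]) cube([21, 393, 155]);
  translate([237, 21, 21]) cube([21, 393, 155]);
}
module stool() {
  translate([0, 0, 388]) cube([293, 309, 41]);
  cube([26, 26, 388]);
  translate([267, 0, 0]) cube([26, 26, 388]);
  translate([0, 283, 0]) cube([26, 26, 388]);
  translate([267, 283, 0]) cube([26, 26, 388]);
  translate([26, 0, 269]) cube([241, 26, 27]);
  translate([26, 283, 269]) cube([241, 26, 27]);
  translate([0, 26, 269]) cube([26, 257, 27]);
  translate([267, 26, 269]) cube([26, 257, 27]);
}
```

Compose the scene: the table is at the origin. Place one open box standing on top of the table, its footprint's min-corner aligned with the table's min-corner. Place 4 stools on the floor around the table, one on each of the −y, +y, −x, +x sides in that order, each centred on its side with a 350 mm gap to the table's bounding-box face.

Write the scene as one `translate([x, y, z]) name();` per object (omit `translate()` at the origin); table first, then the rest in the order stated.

table();
translate([0, 0, 779]) open_box();
translate([660, -659, 0]) stool();
translate([660, 1181, 0]) stool();
translate([-643, 261, 0]) stool();
translate([1963, 261, 0]) stool();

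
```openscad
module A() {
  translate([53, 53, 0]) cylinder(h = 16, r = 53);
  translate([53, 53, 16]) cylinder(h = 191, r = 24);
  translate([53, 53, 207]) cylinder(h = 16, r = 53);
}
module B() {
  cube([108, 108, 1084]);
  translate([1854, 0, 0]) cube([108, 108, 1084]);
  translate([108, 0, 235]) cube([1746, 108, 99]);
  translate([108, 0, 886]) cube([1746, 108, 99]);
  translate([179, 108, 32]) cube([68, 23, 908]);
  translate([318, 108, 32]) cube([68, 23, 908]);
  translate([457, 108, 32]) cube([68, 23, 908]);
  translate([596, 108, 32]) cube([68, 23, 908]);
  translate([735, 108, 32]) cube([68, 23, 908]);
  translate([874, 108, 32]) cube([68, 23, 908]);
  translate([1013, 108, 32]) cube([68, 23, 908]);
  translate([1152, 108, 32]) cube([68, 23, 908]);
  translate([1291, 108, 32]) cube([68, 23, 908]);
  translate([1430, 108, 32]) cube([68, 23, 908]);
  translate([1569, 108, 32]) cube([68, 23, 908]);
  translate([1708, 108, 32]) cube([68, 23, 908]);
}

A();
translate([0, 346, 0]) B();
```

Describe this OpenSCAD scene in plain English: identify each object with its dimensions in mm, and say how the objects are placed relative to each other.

A is a spool: two coaxial disc flanges of radius 53 mm and thickness 16 mm, joined by a core cylinder of radius 24 mm and height 191 mm. The lower flange rests on z = 0 and the three cylinders share a vertical axis.

B is a fence section. Two 108×108 mm posts, 1084 mm tall, stand on the floor with a clear span of 1746 mm between their inner faces. Two horizontal rails of 108×99 mm section span the gap between the posts with their undersides at z = 235 mm and z = 886 mm, flush with the posts' −y face. 12 pickets, each 68 mm wide, 23 mm thick and 908 mm tall, are fixed to the +y face of the rails with their bottoms at z = 32 mm, evenly spaced across the span with equal gaps (rounded down to the nearest mm) at the −x end and between each pair — any rounding remainder accumulates at the +x end.

The fence section is on the floor beside the spool on its +y side.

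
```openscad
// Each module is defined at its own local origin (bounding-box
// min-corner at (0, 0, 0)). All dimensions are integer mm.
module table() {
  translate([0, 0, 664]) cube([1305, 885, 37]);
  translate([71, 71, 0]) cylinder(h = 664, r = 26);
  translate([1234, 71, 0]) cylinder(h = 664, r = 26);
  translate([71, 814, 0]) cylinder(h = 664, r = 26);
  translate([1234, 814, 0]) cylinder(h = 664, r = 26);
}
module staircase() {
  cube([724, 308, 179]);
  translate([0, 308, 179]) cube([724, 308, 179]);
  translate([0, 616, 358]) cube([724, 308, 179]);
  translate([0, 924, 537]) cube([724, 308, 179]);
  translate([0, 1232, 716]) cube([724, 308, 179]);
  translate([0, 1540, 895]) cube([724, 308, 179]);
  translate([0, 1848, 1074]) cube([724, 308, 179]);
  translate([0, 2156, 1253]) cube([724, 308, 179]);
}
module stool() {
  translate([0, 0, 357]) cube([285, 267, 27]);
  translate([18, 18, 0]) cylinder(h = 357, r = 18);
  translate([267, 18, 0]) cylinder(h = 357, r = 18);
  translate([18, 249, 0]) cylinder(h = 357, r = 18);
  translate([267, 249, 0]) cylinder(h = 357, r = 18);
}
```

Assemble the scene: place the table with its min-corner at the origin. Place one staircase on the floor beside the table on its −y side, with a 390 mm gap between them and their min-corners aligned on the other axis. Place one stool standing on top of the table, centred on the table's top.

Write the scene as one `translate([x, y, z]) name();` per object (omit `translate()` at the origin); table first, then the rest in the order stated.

table();
translate([0, -2854, 0]) staircase();
translate([510, 309, 701]) stool();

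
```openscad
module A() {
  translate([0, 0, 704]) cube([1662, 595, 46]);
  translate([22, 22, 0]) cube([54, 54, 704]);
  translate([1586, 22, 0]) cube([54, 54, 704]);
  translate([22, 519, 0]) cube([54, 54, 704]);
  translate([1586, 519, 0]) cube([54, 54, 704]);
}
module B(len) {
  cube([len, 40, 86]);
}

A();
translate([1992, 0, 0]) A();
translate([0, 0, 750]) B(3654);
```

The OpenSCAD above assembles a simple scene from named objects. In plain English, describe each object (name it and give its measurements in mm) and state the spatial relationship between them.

A is a rectangular dining table. The top is 1662×595×46 mm with its upper surface at z = 750 mm. It stands on four 54×54 mm square legs, each inset 22 mm from the nearest pair of top edges, running from the floor to the underside of the top.

B is a rectangular beam 3654 mm long (x), 40 mm deep (y), 86 mm thick (z).

The beam spans the tops of two tables placed 330 mm apart, resting at z = 750 mm.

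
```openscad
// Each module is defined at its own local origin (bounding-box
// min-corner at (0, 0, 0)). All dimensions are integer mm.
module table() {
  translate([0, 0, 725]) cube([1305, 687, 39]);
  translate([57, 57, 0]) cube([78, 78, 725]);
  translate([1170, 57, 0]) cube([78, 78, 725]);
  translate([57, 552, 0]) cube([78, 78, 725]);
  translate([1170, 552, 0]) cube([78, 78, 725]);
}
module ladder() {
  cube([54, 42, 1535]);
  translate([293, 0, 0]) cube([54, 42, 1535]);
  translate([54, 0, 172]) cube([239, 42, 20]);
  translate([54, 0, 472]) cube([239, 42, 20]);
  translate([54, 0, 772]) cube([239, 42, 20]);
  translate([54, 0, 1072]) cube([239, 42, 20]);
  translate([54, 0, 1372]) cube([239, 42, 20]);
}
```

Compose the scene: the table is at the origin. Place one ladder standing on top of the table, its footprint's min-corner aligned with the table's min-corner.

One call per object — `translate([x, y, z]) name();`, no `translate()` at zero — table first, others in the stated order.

table();
translate([0, 0, 764]) ladder();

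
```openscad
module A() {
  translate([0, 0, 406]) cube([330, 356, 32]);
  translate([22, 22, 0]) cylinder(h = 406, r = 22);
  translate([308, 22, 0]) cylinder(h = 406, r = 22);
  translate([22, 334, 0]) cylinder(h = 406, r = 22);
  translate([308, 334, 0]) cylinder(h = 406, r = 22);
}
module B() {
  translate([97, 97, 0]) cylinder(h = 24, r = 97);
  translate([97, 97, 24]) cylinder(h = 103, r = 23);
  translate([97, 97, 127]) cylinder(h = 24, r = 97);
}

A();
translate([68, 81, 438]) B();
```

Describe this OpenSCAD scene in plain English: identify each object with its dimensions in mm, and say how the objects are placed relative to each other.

A is a simple wooden stool: a rectangular seat 330 mm (x) by 356 mm (y), 32 mm thick, top face at z = 438 mm, on four round legs, each 44 mm in diameter. The legs rest on z = 0, each leg's axis is inset half a diameter from the nearest pair of seat edges (so the leg's bounding box is flush with the corner).

B is a spool: two coaxial disc flanges of radius 97 mm and thickness 24 mm, joined by a core cylinder of radius 23 mm and height 103 mm. The lower flange rests on z = 0 and the three cylinders share a vertical axis.

The spool is on top of the stool, centred.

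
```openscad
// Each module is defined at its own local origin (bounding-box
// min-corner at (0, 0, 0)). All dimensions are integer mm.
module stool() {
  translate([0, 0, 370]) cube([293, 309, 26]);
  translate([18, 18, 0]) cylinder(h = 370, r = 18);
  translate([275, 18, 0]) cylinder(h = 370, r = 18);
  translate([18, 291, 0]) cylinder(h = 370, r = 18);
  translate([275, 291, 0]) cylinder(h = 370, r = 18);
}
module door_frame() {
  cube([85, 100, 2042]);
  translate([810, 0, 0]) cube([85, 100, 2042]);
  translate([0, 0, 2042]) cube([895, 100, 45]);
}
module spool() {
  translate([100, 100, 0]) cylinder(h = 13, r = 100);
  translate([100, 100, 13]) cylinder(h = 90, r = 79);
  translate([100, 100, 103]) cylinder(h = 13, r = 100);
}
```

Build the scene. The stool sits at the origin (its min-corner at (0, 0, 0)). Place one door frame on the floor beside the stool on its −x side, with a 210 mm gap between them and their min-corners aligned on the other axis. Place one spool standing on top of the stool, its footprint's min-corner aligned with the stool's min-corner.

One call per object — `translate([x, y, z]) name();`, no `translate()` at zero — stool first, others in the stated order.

stool();
translate([-1105, 0, 0]) door_frame();
translate([0, 0, 396]) spool();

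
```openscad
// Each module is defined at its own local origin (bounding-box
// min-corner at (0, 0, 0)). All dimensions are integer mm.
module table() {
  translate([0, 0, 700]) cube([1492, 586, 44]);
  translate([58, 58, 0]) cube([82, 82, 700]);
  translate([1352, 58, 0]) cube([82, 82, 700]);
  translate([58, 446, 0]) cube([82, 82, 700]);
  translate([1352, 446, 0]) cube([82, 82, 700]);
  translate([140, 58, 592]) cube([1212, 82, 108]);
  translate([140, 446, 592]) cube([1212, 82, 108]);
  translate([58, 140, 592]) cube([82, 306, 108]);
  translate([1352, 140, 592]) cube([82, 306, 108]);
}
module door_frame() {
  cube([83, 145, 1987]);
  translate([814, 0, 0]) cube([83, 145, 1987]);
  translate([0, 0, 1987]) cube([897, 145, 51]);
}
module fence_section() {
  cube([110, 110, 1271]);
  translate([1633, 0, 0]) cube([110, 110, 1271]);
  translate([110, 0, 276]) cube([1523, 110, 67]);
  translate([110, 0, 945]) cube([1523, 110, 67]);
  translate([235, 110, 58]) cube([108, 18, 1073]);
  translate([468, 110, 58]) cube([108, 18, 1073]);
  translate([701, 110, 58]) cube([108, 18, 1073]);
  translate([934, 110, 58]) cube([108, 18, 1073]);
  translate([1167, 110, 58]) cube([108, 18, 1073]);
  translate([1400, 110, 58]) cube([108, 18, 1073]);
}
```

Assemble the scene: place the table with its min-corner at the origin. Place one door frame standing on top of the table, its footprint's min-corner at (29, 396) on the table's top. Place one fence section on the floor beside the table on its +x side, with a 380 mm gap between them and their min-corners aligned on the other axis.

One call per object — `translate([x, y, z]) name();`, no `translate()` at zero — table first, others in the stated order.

table();
translate([29, 396, 744]) door_frame();
translate([1872, 0, 0]) fence_section();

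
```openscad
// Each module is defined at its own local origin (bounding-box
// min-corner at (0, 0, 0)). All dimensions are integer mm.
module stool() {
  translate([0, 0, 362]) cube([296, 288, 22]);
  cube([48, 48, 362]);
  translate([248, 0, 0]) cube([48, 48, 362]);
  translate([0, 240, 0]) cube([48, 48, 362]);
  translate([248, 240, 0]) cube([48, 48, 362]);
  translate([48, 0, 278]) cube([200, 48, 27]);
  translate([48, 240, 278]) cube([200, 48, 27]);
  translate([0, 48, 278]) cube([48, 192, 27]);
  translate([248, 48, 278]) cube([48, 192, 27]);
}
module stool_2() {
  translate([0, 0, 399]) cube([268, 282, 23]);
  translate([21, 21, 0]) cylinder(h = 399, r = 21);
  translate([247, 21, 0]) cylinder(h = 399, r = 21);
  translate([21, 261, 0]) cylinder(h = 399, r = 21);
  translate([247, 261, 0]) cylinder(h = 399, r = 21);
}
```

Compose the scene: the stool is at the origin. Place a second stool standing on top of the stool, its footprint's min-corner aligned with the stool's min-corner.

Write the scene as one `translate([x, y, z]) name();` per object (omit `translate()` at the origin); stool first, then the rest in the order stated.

stool();
translate([0, 0, 384]) stool_2();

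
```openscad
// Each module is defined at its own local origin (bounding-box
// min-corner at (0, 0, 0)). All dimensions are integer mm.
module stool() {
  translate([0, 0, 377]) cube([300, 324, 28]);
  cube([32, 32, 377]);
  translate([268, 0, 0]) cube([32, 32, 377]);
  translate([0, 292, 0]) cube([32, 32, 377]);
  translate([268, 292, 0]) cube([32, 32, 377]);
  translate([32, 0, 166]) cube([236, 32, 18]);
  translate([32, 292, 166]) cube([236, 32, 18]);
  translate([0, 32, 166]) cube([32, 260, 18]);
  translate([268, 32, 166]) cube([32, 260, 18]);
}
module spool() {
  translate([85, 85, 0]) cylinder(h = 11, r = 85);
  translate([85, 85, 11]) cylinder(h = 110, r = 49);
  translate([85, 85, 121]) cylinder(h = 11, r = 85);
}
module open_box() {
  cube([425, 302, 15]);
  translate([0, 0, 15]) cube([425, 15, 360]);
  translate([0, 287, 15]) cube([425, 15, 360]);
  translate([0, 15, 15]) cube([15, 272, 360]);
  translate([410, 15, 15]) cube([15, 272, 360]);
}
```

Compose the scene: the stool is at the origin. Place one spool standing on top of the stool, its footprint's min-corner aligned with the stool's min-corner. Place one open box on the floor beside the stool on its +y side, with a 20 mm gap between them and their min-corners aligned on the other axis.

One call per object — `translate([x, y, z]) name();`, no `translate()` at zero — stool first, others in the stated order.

stool();
translate([0, 0, 405]) spool();
translate([0, 344, 0]) open_box();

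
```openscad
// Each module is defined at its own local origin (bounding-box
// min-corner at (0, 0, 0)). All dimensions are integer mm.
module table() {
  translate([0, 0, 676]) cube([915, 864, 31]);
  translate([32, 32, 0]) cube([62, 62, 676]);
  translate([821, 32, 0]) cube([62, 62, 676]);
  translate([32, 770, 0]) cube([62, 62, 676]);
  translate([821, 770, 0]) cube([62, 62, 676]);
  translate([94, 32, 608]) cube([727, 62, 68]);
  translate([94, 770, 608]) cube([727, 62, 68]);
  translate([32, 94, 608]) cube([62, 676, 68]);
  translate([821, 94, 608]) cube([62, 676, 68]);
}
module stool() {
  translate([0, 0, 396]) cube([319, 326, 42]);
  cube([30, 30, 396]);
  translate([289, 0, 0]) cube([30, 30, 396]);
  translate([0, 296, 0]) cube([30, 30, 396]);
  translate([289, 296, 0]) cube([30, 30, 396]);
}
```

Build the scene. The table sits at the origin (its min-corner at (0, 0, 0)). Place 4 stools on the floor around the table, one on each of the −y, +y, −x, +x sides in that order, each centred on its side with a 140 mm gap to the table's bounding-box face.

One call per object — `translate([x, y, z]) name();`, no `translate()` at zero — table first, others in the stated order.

table();
translate([298, -466, 0]) stool();
translate([298, 1004, 0]) stool();
translate([-459, 269, 0]) stool();
translate([1055, 269, 0]) stool();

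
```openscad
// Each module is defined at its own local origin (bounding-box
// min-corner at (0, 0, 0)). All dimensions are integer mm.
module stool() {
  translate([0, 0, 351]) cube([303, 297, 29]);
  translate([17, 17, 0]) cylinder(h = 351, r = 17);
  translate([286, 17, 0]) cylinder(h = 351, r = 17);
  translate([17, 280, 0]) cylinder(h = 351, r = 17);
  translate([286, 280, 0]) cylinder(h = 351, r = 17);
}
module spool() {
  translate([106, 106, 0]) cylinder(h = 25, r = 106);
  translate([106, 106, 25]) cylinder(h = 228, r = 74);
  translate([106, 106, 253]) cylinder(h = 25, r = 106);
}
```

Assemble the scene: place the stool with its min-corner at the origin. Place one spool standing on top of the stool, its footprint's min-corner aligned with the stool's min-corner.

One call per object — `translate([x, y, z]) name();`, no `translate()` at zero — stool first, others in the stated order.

stool();
translate([0, 0, 380]) spool();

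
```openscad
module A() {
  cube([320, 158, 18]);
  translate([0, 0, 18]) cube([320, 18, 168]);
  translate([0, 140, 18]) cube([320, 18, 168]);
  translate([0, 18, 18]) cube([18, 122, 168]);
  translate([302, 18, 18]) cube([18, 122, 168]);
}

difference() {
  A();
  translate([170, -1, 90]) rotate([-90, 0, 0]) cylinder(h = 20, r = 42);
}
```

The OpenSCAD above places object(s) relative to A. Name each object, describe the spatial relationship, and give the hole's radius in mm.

The subtracted cylinder has r = 42 mm.

A is an open box. The open box has a circular hole through its front wall. The hole's radius is 42 mm.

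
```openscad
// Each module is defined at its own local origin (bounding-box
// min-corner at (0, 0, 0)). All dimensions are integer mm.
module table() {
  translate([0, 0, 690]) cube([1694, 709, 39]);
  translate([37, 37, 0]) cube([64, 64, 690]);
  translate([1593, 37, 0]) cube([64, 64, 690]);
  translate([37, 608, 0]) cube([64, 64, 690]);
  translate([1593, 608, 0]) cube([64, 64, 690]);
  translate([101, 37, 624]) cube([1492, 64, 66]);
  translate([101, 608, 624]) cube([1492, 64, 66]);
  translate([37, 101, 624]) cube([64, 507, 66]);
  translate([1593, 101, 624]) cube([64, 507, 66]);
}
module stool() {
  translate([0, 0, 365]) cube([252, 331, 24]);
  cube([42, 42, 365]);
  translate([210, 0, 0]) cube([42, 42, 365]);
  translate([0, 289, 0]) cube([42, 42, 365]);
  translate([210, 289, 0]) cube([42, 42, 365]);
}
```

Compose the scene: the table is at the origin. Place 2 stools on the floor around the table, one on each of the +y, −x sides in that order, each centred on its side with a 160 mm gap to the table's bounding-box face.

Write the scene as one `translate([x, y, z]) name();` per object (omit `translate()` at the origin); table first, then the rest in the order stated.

table();
translate([721, 869, 0]) stool();
translate([-412, 189, 0]) stool();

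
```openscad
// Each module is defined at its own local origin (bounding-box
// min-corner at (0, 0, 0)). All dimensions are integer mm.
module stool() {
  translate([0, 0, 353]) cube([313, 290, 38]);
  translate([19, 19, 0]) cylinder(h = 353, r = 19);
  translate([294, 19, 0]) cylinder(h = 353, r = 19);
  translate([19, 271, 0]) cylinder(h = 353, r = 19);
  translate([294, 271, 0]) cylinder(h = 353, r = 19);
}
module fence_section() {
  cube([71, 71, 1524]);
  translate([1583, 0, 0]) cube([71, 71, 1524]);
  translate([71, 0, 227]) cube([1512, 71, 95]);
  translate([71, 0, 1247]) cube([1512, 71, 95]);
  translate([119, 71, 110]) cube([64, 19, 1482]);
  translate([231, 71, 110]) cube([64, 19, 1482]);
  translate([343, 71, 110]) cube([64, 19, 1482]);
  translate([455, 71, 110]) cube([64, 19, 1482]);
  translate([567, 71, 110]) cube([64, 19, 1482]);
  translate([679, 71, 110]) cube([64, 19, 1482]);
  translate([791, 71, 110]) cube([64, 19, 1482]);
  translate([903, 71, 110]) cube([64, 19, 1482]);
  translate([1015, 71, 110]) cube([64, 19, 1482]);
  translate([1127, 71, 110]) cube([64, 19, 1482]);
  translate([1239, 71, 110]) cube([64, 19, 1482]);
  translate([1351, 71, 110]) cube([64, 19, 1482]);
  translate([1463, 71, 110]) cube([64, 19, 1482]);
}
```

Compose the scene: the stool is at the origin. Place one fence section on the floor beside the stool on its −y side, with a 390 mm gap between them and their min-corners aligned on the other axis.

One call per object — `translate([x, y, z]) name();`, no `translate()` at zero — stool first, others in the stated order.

stool();
translate([0, -480, 0]) fence_section();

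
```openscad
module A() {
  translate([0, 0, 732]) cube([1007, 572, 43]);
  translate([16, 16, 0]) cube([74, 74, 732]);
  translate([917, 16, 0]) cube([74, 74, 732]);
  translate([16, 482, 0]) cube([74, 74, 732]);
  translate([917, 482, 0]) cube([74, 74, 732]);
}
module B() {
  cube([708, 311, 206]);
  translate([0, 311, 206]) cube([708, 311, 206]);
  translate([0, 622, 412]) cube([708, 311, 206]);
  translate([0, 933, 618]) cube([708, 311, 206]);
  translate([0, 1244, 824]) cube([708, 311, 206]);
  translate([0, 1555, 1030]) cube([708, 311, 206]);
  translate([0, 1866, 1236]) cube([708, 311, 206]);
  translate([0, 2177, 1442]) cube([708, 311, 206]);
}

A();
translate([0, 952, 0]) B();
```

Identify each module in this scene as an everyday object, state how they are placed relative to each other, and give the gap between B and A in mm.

A is a table. B is a staircase. The staircase is on the floor beside the table on its +y side. The gap between the staircase and the table is 380 mm.

The staircase's nearest face is 380 mm from the table's +y face.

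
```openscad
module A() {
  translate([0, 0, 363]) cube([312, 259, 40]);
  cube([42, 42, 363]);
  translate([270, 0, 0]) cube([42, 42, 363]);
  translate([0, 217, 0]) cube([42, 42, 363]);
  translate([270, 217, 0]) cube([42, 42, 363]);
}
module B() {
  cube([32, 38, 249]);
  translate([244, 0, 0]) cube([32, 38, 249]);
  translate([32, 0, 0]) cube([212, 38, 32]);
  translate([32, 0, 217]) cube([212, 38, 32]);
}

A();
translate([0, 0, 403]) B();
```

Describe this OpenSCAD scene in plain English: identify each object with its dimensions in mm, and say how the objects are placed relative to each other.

A is a four-legged stool. The seat is 312×259 mm, 40 mm thick, top at z = 403 mm. It stands on four square legs, each 42×42 mm in cross-section, from z = 0 to the seat underside, each flush with a corner of the seat.

B is a rectangular picture frame lying in the x–z plane (depth along y). The opening is 212 mm wide (x) by 185 mm tall (z), surrounded by a border 32 mm wide on all four sides. The frame is 38 mm deep and is made of two full-height vertical stiles with two horizontal rails fitted between them.

The picture frame is on top of the stool.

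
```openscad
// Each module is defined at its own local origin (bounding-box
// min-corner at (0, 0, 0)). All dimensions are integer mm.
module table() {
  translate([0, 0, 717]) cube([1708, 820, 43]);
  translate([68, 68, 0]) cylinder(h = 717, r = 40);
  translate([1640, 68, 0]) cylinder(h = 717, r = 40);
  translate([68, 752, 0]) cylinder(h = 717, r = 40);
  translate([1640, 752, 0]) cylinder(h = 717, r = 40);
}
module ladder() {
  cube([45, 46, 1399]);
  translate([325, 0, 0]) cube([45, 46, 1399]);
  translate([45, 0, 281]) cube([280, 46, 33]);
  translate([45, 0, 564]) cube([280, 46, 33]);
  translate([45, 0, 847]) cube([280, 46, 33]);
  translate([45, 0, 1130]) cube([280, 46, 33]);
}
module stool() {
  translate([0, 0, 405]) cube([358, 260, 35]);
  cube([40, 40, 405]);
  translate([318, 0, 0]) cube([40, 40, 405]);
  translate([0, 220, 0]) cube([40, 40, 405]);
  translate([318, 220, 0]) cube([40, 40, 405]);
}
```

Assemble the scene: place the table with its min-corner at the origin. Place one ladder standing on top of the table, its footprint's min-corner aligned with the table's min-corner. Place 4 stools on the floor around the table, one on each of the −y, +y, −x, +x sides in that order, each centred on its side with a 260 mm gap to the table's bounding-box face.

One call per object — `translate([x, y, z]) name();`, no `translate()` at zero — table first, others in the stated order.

table();
translate([0, 0, 760]) ladder();
translate([675, -520, 0]) stool();
translate([675, 1080, 0]) stool();
translate([-618, 280, 0]) stool();
translate([1968, 280, 0]) stool();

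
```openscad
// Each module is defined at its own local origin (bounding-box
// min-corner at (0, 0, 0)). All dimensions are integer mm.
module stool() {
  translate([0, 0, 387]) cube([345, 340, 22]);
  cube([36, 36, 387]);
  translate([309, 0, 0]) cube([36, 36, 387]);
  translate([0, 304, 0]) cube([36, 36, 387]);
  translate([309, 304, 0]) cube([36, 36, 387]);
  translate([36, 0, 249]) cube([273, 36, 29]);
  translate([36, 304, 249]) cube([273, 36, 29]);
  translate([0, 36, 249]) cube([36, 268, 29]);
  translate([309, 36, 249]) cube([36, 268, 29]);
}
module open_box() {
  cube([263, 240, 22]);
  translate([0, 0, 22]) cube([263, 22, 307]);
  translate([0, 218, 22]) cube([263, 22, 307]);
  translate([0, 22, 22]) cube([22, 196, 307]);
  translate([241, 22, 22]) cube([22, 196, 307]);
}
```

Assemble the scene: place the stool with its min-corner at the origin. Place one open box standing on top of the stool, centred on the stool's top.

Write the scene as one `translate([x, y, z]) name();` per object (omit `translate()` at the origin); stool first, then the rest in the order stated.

stool();
translate([41, 50, 409]) open_box();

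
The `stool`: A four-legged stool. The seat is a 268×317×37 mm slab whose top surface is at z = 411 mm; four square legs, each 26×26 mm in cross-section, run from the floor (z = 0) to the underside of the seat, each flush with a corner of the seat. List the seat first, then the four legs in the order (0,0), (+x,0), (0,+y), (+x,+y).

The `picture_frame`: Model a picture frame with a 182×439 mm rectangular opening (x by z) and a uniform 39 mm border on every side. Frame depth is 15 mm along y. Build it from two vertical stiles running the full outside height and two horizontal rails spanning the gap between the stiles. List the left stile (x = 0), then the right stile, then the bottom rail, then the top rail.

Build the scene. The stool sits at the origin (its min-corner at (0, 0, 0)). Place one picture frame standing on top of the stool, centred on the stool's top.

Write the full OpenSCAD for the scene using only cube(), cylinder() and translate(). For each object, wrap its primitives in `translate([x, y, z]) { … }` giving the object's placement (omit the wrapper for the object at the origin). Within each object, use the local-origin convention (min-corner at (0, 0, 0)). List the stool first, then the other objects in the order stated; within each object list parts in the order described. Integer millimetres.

translate([0, 0, 374]) cube([268, 317, 37]);
cube([26, 26, 374]);
translate([242, 0, 0]) cube([26, 26, 374]);
translate([0, 291, 0]) cube([26, 26, 374]);
translate([242, 291, 0]) cube([26, 26, 374]);
translate([4, 151, 411]) {
  cube([39, 15, 517]);
  translate([221, 0, 0]) cube([39, 15, 517]);
  translate([39, 0, 0]) cube([182, 15, 39]);
  translate([39, 0, 478]) cube([182, 15, 39]);
}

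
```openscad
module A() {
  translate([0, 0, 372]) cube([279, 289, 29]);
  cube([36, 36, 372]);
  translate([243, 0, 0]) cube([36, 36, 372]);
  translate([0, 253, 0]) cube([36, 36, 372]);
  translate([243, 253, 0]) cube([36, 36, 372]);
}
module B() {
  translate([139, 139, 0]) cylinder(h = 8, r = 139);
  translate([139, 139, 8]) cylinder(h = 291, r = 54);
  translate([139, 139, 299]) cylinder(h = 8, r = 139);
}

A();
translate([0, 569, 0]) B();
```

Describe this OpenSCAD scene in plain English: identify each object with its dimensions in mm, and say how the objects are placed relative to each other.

A is a four-legged stool. The seat is a 279×289×29 mm slab whose top surface is at z = 401 mm; four square legs, each 36×36 mm in cross-section, run from the floor (z = 0) to the underside of the seat, each flush with a corner of the seat.

B is a spool: two coaxial disc flanges of radius 139 mm and thickness 8 mm, joined by a core cylinder of radius 54 mm and height 291 mm. The lower flange rests on z = 0 and the three cylinders share a vertical axis.

The spool is on the floor beside the stool on its +y side.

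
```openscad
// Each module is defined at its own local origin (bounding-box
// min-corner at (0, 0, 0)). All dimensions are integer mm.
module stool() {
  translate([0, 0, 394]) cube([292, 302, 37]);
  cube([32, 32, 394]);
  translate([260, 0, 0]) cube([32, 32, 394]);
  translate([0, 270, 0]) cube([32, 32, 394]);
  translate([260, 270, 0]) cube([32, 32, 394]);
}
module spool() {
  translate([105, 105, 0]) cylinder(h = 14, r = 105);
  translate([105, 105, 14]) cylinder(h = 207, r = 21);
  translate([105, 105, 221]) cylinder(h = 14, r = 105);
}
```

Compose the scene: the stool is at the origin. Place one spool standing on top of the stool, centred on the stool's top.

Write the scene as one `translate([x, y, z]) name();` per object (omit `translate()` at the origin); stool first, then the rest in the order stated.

stool();
translate([41, 46, 431]) spool();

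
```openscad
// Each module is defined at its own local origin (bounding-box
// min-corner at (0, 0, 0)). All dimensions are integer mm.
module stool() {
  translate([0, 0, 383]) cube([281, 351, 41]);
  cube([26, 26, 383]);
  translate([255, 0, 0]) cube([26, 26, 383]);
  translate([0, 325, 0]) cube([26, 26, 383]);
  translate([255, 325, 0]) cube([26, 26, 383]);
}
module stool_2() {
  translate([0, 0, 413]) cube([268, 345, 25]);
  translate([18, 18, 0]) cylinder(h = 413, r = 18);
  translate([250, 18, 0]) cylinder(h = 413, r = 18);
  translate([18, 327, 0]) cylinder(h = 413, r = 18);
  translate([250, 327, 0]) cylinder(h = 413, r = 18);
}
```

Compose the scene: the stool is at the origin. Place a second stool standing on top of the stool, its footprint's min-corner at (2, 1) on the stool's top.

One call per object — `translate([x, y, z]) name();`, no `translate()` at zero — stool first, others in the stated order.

stool();
translate([2, 1, 424]) stool_2();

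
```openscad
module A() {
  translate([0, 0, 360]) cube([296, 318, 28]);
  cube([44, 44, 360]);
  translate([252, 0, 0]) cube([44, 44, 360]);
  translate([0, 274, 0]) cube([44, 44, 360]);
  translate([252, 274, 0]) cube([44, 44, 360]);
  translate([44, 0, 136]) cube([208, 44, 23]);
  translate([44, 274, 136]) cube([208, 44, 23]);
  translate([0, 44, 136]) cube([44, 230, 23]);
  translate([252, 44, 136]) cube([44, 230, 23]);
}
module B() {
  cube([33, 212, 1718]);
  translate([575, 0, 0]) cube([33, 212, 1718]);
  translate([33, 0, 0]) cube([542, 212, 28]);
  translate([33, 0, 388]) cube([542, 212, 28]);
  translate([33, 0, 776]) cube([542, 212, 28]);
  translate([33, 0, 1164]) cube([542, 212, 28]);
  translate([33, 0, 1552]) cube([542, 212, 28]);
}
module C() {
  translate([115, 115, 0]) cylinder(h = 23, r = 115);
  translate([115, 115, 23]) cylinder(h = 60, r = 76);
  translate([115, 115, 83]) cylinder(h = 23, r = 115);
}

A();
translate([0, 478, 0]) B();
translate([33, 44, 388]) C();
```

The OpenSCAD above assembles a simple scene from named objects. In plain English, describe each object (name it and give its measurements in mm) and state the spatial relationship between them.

A is a four-legged stool. The seat is a 296×318×28 mm slab whose top surface is at z = 388 mm; four square legs, each 44×44 mm in cross-section, run from the floor (z = 0) to the underside of the seat, each flush with a corner of the seat. Four stretchers, 44 mm wide and 23 mm tall, connect adjacent legs with their undersides at z = 136 mm, each running between the inner faces of the legs it joins and aligned with the legs' outer faces on the other axis.

B is a bookshelf 608 mm wide overall, 212 mm deep and 1718 mm tall. The two sides are 33 mm thick vertical panels. 5 horizontal shelves of 28 mm thickness span between the inner faces of the sides; the lowest shelf sits on the floor and shelves are stacked with a clear vertical gap of 360 mm between each pair.

C is a spool: two coaxial disc flanges of radius 115 mm and thickness 23 mm, joined by a core cylinder of radius 76 mm and height 60 mm. The lower flange rests on z = 0 and the three cylinders share a vertical axis.

The bookshelf is on the floor beside the stool on its +y side. The spool is on top of the stool, centred.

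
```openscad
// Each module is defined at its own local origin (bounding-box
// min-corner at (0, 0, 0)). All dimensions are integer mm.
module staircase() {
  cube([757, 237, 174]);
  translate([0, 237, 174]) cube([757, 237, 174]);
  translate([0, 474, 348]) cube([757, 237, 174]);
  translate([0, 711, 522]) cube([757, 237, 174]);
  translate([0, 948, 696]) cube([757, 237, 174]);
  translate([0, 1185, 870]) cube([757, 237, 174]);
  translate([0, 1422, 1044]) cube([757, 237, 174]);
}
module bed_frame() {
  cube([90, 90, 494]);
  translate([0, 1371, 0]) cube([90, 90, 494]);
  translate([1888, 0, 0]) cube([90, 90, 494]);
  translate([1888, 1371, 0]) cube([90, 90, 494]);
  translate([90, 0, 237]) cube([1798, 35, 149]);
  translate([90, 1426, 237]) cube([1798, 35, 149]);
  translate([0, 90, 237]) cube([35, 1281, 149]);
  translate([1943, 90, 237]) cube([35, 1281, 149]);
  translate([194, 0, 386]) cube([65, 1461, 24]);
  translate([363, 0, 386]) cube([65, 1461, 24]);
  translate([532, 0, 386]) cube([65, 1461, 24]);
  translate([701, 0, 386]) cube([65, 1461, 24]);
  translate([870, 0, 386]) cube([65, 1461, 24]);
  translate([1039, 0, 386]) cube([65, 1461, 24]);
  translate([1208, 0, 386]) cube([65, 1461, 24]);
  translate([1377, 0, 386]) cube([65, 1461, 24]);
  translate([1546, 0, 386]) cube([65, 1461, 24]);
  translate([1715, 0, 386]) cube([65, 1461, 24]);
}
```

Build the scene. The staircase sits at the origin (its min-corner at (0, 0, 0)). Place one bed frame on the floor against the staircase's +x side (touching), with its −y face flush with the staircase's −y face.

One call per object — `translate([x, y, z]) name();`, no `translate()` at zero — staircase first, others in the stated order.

staircase();
translate([757, 0, 0]) bed_frame();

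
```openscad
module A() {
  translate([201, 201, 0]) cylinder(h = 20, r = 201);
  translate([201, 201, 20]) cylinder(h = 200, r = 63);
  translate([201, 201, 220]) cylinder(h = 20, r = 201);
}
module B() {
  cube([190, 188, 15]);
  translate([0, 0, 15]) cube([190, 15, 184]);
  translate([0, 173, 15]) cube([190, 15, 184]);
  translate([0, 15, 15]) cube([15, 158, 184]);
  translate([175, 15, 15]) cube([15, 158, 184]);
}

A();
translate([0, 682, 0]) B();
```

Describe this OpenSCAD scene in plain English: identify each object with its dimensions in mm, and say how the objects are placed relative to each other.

A is a spool: two coaxial disc flanges of radius 201 mm and thickness 20 mm, joined by a core cylinder of radius 63 mm and height 200 mm. The lower flange rests on z = 0 and the three cylinders share a vertical axis.

B is an open storage box with external size 190×188×199 mm and wall thickness 15 mm (the base is also 15 mm thick). The base covers the whole footprint; the four walls stand on the base, with the y-facing walls full-width and the x-facing walls fitting between their inner faces.

The open box is on the floor beside the spool on its +y side.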